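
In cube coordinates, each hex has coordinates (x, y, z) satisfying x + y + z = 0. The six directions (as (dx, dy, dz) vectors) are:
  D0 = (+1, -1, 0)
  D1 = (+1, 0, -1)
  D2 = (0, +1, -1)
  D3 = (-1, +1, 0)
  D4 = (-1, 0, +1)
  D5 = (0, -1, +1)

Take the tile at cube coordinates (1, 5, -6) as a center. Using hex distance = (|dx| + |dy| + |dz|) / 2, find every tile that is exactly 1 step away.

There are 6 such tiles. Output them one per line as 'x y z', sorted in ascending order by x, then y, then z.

Walk ring at distance 1 from (1, 5, -6):
Start at center + D4*1 = (0, 5, -5)
  hex 0: (0, 5, -5)
  hex 1: (1, 4, -5)
  hex 2: (2, 4, -6)
  hex 3: (2, 5, -7)
  hex 4: (1, 6, -7)
  hex 5: (0, 6, -6)
Sorted: 6 hexes.

Answer: 0 5 -5
0 6 -6
1 4 -5
1 6 -7
2 4 -6
2 5 -7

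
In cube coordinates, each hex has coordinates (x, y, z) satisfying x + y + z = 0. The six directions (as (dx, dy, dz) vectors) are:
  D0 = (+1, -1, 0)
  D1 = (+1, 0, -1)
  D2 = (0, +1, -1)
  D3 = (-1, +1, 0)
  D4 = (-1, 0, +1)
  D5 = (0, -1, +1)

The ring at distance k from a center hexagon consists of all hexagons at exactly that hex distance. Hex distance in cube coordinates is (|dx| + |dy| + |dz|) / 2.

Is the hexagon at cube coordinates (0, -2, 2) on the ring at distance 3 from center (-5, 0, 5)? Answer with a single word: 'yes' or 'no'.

|px - cx| = |0 - (-5)| = 5
|py - cy| = |-2 - 0| = 2
|pz - cz| = |2 - 5| = 3
distance = (5+2+3)/2 = 10/2 = 5
radius = 3; distance != radius -> no

Answer: no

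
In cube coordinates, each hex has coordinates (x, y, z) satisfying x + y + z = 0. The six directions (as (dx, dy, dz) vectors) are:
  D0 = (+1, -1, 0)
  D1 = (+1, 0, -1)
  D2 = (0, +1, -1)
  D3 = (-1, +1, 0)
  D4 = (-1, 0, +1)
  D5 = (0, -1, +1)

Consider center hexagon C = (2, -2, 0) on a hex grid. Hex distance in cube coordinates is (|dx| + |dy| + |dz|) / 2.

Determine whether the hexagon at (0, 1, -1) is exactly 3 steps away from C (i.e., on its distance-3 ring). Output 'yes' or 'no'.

Answer: yes

Derivation:
|px - cx| = |0 - 2| = 2
|py - cy| = |1 - (-2)| = 3
|pz - cz| = |-1 - 0| = 1
distance = (2+3+1)/2 = 6/2 = 3
radius = 3; distance == radius -> yes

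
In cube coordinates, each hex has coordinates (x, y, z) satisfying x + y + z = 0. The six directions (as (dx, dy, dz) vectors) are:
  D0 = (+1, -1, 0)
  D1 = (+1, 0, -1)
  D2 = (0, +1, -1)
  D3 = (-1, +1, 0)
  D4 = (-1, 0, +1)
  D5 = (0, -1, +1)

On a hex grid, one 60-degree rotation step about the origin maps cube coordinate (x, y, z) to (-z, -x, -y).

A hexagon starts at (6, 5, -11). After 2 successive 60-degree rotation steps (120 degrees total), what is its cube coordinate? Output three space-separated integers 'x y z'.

Answer: 5 -11 6

Derivation:
Start: (6, 5, -11)
Step 1: (6, 5, -11) -> (-(-11), -(6), -(5)) = (11, -6, -5)
Step 2: (11, -6, -5) -> (-(-5), -(11), -(-6)) = (5, -11, 6)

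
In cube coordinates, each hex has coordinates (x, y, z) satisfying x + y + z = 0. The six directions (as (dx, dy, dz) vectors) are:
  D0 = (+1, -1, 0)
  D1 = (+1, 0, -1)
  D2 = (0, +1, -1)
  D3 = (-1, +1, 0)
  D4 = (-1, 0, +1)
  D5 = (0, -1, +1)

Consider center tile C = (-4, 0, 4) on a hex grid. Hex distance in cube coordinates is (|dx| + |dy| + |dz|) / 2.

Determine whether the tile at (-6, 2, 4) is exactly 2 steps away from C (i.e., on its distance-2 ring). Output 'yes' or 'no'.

Answer: yes

Derivation:
|px - cx| = |-6 - (-4)| = 2
|py - cy| = |2 - 0| = 2
|pz - cz| = |4 - 4| = 0
distance = (2+2+0)/2 = 4/2 = 2
radius = 2; distance == radius -> yes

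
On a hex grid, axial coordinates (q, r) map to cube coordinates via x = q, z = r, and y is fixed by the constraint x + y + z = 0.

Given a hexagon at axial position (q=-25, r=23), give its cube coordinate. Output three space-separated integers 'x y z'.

Answer: -25 2 23

Derivation:
x = q = -25
z = r = 23
y = -x - z = -(-25) - (23) = 2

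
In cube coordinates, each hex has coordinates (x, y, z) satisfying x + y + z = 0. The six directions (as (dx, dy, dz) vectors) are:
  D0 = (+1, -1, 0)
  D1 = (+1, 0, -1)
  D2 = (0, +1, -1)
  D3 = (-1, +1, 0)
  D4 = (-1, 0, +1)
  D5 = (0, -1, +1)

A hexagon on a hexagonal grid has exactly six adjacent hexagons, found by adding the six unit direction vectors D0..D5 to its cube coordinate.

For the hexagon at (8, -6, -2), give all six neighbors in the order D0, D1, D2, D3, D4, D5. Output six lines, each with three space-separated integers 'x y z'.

Answer: 9 -7 -2
9 -6 -3
8 -5 -3
7 -5 -2
7 -6 -1
8 -7 -1

Derivation:
Center: (8, -6, -2). Add each direction:
  D0: (8, -6, -2) + (1, -1, 0) = (9, -7, -2)
  D1: (8, -6, -2) + (1, 0, -1) = (9, -6, -3)
  D2: (8, -6, -2) + (0, 1, -1) = (8, -5, -3)
  D3: (8, -6, -2) + (-1, 1, 0) = (7, -5, -2)
  D4: (8, -6, -2) + (-1, 0, 1) = (7, -6, -1)
  D5: (8, -6, -2) + (0, -1, 1) = (8, -7, -1)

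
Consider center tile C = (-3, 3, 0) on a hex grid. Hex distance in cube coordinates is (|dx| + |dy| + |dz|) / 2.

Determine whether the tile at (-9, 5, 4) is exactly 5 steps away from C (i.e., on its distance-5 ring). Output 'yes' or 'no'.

Answer: no

Derivation:
|px - cx| = |-9 - (-3)| = 6
|py - cy| = |5 - 3| = 2
|pz - cz| = |4 - 0| = 4
distance = (6+2+4)/2 = 12/2 = 6
radius = 5; distance != radius -> no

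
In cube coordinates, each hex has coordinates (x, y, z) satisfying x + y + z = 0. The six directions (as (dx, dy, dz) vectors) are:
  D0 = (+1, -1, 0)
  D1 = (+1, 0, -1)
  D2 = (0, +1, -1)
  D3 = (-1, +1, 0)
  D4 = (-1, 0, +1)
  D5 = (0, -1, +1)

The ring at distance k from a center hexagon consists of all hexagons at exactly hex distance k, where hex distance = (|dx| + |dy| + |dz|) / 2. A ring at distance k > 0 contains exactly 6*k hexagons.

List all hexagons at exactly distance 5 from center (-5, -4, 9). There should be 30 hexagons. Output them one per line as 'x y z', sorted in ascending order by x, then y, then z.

Walk ring at distance 5 from (-5, -4, 9):
Start at center + D4*5 = (-10, -4, 14)
  hex 0: (-10, -4, 14)
  hex 1: (-9, -5, 14)
  hex 2: (-8, -6, 14)
  hex 3: (-7, -7, 14)
  hex 4: (-6, -8, 14)
  hex 5: (-5, -9, 14)
  hex 6: (-4, -9, 13)
  hex 7: (-3, -9, 12)
  hex 8: (-2, -9, 11)
  hex 9: (-1, -9, 10)
  hex 10: (0, -9, 9)
  hex 11: (0, -8, 8)
  hex 12: (0, -7, 7)
  hex 13: (0, -6, 6)
  hex 14: (0, -5, 5)
  hex 15: (0, -4, 4)
  hex 16: (-1, -3, 4)
  hex 17: (-2, -2, 4)
  hex 18: (-3, -1, 4)
  hex 19: (-4, 0, 4)
  hex 20: (-5, 1, 4)
  hex 21: (-6, 1, 5)
  hex 22: (-7, 1, 6)
  hex 23: (-8, 1, 7)
  hex 24: (-9, 1, 8)
  hex 25: (-10, 1, 9)
  hex 26: (-10, 0, 10)
  hex 27: (-10, -1, 11)
  hex 28: (-10, -2, 12)
  hex 29: (-10, -3, 13)
Sorted: 30 hexes.

Answer: -10 -4 14
-10 -3 13
-10 -2 12
-10 -1 11
-10 0 10
-10 1 9
-9 -5 14
-9 1 8
-8 -6 14
-8 1 7
-7 -7 14
-7 1 6
-6 -8 14
-6 1 5
-5 -9 14
-5 1 4
-4 -9 13
-4 0 4
-3 -9 12
-3 -1 4
-2 -9 11
-2 -2 4
-1 -9 10
-1 -3 4
0 -9 9
0 -8 8
0 -7 7
0 -6 6
0 -5 5
0 -4 4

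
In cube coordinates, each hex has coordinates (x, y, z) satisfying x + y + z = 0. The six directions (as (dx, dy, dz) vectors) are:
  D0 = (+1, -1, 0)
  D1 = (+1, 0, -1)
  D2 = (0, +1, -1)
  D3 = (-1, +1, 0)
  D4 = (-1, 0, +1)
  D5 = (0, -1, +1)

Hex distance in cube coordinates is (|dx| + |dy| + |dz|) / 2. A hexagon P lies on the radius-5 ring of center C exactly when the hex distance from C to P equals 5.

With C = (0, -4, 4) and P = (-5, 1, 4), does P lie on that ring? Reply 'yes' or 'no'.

|px - cx| = |-5 - 0| = 5
|py - cy| = |1 - (-4)| = 5
|pz - cz| = |4 - 4| = 0
distance = (5+5+0)/2 = 10/2 = 5
radius = 5; distance == radius -> yes

Answer: yes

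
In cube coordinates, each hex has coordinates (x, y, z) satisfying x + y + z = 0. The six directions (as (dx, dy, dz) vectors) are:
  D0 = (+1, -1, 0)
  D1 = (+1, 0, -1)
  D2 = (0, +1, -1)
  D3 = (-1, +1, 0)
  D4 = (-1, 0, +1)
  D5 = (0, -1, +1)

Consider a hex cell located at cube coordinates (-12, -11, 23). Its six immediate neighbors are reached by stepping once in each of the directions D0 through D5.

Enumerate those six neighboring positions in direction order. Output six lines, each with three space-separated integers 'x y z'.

Center: (-12, -11, 23). Add each direction:
  D0: (-12, -11, 23) + (1, -1, 0) = (-11, -12, 23)
  D1: (-12, -11, 23) + (1, 0, -1) = (-11, -11, 22)
  D2: (-12, -11, 23) + (0, 1, -1) = (-12, -10, 22)
  D3: (-12, -11, 23) + (-1, 1, 0) = (-13, -10, 23)
  D4: (-12, -11, 23) + (-1, 0, 1) = (-13, -11, 24)
  D5: (-12, -11, 23) + (0, -1, 1) = (-12, -12, 24)

Answer: -11 -12 23
-11 -11 22
-12 -10 22
-13 -10 23
-13 -11 24
-12 -12 24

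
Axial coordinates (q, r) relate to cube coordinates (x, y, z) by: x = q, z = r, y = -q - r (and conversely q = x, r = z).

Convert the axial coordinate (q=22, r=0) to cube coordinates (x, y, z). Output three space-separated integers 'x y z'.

x = q = 22
z = r = 0
y = -x - z = -(22) - (0) = -22

Answer: 22 -22 0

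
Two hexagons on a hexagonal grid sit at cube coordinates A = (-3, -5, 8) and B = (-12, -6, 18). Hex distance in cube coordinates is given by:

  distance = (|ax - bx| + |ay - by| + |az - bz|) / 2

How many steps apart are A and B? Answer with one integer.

|ax - bx| = |-3 - (-12)| = 9
|ay - by| = |-5 - (-6)| = 1
|az - bz| = |8 - 18| = 10
distance = (9 + 1 + 10) / 2 = 20 / 2 = 10

Answer: 10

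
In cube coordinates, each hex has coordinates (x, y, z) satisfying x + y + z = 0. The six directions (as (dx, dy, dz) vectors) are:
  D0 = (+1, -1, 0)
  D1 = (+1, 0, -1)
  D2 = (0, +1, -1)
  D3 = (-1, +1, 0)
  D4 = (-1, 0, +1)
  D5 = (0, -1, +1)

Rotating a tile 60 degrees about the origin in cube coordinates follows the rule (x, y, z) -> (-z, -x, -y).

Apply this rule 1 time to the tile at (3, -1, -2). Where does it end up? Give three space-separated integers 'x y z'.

Answer: 2 -3 1

Derivation:
Start: (3, -1, -2)
Step 1: (3, -1, -2) -> (-(-2), -(3), -(-1)) = (2, -3, 1)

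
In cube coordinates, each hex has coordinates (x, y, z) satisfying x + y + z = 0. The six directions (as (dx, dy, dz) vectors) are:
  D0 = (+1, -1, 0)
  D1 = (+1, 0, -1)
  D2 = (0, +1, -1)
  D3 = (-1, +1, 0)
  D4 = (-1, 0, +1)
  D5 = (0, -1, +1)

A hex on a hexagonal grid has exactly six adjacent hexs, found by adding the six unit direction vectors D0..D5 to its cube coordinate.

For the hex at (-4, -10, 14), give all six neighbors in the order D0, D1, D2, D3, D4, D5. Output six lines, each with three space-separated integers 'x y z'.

Answer: -3 -11 14
-3 -10 13
-4 -9 13
-5 -9 14
-5 -10 15
-4 -11 15

Derivation:
Center: (-4, -10, 14). Add each direction:
  D0: (-4, -10, 14) + (1, -1, 0) = (-3, -11, 14)
  D1: (-4, -10, 14) + (1, 0, -1) = (-3, -10, 13)
  D2: (-4, -10, 14) + (0, 1, -1) = (-4, -9, 13)
  D3: (-4, -10, 14) + (-1, 1, 0) = (-5, -9, 14)
  D4: (-4, -10, 14) + (-1, 0, 1) = (-5, -10, 15)
  D5: (-4, -10, 14) + (0, -1, 1) = (-4, -11, 15)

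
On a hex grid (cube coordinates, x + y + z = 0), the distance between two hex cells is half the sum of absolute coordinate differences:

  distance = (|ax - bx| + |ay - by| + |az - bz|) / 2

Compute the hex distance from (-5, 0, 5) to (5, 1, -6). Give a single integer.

Answer: 11

Derivation:
|ax - bx| = |-5 - 5| = 10
|ay - by| = |0 - 1| = 1
|az - bz| = |5 - (-6)| = 11
distance = (10 + 1 + 11) / 2 = 22 / 2 = 11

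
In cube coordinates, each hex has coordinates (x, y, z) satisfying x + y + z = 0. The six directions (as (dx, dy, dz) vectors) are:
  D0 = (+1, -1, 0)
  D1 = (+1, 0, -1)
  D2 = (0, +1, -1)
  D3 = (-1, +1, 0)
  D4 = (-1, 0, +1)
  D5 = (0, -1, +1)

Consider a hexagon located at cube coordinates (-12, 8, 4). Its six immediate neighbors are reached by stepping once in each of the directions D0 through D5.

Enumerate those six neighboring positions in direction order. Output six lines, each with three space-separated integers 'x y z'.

Center: (-12, 8, 4). Add each direction:
  D0: (-12, 8, 4) + (1, -1, 0) = (-11, 7, 4)
  D1: (-12, 8, 4) + (1, 0, -1) = (-11, 8, 3)
  D2: (-12, 8, 4) + (0, 1, -1) = (-12, 9, 3)
  D3: (-12, 8, 4) + (-1, 1, 0) = (-13, 9, 4)
  D4: (-12, 8, 4) + (-1, 0, 1) = (-13, 8, 5)
  D5: (-12, 8, 4) + (0, -1, 1) = (-12, 7, 5)

Answer: -11 7 4
-11 8 3
-12 9 3
-13 9 4
-13 8 5
-12 7 5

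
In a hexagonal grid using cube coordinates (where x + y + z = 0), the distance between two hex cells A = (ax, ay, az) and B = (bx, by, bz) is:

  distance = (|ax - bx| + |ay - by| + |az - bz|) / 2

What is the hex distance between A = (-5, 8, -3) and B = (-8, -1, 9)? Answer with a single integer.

Answer: 12

Derivation:
|ax - bx| = |-5 - (-8)| = 3
|ay - by| = |8 - (-1)| = 9
|az - bz| = |-3 - 9| = 12
distance = (3 + 9 + 12) / 2 = 24 / 2 = 12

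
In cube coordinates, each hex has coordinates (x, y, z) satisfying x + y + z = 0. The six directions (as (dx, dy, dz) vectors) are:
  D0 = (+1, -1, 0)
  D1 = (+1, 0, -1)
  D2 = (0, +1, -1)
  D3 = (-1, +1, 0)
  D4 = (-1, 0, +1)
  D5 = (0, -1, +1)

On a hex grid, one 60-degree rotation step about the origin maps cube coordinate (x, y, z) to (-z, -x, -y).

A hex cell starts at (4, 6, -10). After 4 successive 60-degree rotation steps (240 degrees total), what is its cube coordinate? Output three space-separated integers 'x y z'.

Answer: -10 4 6

Derivation:
Start: (4, 6, -10)
Step 1: (4, 6, -10) -> (-(-10), -(4), -(6)) = (10, -4, -6)
Step 2: (10, -4, -6) -> (-(-6), -(10), -(-4)) = (6, -10, 4)
Step 3: (6, -10, 4) -> (-(4), -(6), -(-10)) = (-4, -6, 10)
Step 4: (-4, -6, 10) -> (-(10), -(-4), -(-6)) = (-10, 4, 6)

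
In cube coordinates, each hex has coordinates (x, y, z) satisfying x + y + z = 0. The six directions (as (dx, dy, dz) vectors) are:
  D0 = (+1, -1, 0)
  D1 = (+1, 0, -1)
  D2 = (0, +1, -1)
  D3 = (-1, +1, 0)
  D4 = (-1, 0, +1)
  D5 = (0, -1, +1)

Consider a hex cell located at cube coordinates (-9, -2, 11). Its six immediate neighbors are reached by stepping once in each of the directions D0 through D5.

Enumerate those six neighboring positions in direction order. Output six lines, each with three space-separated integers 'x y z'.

Answer: -8 -3 11
-8 -2 10
-9 -1 10
-10 -1 11
-10 -2 12
-9 -3 12

Derivation:
Center: (-9, -2, 11). Add each direction:
  D0: (-9, -2, 11) + (1, -1, 0) = (-8, -3, 11)
  D1: (-9, -2, 11) + (1, 0, -1) = (-8, -2, 10)
  D2: (-9, -2, 11) + (0, 1, -1) = (-9, -1, 10)
  D3: (-9, -2, 11) + (-1, 1, 0) = (-10, -1, 11)
  D4: (-9, -2, 11) + (-1, 0, 1) = (-10, -2, 12)
  D5: (-9, -2, 11) + (0, -1, 1) = (-9, -3, 12)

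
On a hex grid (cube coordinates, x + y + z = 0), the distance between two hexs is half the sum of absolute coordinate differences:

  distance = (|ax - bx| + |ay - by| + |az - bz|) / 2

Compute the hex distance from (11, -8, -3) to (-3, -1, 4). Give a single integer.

|ax - bx| = |11 - (-3)| = 14
|ay - by| = |-8 - (-1)| = 7
|az - bz| = |-3 - 4| = 7
distance = (14 + 7 + 7) / 2 = 28 / 2 = 14

Answer: 14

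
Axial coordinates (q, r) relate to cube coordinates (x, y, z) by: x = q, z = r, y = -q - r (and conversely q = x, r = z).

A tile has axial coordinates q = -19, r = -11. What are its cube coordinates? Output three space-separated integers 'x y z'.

x = q = -19
z = r = -11
y = -x - z = -(-19) - (-11) = 30

Answer: -19 30 -11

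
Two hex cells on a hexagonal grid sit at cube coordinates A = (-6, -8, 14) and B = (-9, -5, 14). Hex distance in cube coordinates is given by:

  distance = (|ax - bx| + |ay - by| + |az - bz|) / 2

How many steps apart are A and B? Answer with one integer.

Answer: 3

Derivation:
|ax - bx| = |-6 - (-9)| = 3
|ay - by| = |-8 - (-5)| = 3
|az - bz| = |14 - 14| = 0
distance = (3 + 3 + 0) / 2 = 6 / 2 = 3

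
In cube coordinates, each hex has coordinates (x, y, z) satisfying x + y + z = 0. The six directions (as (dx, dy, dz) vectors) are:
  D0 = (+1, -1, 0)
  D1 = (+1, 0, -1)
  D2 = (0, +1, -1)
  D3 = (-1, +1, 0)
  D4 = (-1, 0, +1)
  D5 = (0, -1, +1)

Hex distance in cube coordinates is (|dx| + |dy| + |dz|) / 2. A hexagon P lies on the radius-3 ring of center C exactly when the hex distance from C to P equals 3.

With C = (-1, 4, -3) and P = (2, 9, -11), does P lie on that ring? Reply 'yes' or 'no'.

|px - cx| = |2 - (-1)| = 3
|py - cy| = |9 - 4| = 5
|pz - cz| = |-11 - (-3)| = 8
distance = (3+5+8)/2 = 16/2 = 8
radius = 3; distance != radius -> no

Answer: no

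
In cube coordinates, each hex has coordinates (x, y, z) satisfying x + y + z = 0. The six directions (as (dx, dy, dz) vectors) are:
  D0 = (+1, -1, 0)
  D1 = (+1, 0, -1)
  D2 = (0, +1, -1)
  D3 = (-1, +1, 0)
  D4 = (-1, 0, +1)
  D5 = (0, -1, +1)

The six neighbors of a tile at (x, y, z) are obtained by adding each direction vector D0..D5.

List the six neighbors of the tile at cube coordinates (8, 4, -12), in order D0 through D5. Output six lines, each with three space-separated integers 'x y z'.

Answer: 9 3 -12
9 4 -13
8 5 -13
7 5 -12
7 4 -11
8 3 -11

Derivation:
Center: (8, 4, -12). Add each direction:
  D0: (8, 4, -12) + (1, -1, 0) = (9, 3, -12)
  D1: (8, 4, -12) + (1, 0, -1) = (9, 4, -13)
  D2: (8, 4, -12) + (0, 1, -1) = (8, 5, -13)
  D3: (8, 4, -12) + (-1, 1, 0) = (7, 5, -12)
  D4: (8, 4, -12) + (-1, 0, 1) = (7, 4, -11)
  D5: (8, 4, -12) + (0, -1, 1) = (8, 3, -11)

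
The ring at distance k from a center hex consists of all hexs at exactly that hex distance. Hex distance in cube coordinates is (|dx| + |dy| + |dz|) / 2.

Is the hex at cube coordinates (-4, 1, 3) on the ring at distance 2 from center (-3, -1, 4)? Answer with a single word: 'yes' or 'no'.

Answer: yes

Derivation:
|px - cx| = |-4 - (-3)| = 1
|py - cy| = |1 - (-1)| = 2
|pz - cz| = |3 - 4| = 1
distance = (1+2+1)/2 = 4/2 = 2
radius = 2; distance == radius -> yes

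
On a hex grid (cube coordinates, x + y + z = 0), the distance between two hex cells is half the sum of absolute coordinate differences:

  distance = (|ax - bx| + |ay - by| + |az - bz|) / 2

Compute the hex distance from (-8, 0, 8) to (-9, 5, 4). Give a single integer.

Answer: 5

Derivation:
|ax - bx| = |-8 - (-9)| = 1
|ay - by| = |0 - 5| = 5
|az - bz| = |8 - 4| = 4
distance = (1 + 5 + 4) / 2 = 10 / 2 = 5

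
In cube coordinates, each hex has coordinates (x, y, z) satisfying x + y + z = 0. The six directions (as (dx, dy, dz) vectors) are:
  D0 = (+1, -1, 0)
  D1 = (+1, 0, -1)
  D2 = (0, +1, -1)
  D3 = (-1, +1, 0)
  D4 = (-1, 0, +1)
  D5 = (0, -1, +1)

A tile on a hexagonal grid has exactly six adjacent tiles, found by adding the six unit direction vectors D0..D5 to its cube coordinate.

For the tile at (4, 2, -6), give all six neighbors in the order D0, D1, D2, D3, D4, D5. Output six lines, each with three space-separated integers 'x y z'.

Center: (4, 2, -6). Add each direction:
  D0: (4, 2, -6) + (1, -1, 0) = (5, 1, -6)
  D1: (4, 2, -6) + (1, 0, -1) = (5, 2, -7)
  D2: (4, 2, -6) + (0, 1, -1) = (4, 3, -7)
  D3: (4, 2, -6) + (-1, 1, 0) = (3, 3, -6)
  D4: (4, 2, -6) + (-1, 0, 1) = (3, 2, -5)
  D5: (4, 2, -6) + (0, -1, 1) = (4, 1, -5)

Answer: 5 1 -6
5 2 -7
4 3 -7
3 3 -6
3 2 -5
4 1 -5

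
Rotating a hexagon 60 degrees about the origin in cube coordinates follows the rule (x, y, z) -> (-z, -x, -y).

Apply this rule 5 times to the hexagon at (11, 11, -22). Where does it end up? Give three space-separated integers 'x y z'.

Start: (11, 11, -22)
Step 1: (11, 11, -22) -> (-(-22), -(11), -(11)) = (22, -11, -11)
Step 2: (22, -11, -11) -> (-(-11), -(22), -(-11)) = (11, -22, 11)
Step 3: (11, -22, 11) -> (-(11), -(11), -(-22)) = (-11, -11, 22)
Step 4: (-11, -11, 22) -> (-(22), -(-11), -(-11)) = (-22, 11, 11)
Step 5: (-22, 11, 11) -> (-(11), -(-22), -(11)) = (-11, 22, -11)

Answer: -11 22 -11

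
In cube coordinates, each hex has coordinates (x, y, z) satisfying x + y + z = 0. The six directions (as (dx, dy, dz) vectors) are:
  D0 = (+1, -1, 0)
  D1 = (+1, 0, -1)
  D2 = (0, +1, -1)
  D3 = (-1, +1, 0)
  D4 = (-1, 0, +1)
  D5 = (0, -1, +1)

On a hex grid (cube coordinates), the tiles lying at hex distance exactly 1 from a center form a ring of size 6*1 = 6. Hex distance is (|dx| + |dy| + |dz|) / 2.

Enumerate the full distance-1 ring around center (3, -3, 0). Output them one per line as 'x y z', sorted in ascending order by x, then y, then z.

Answer: 2 -3 1
2 -2 0
3 -4 1
3 -2 -1
4 -4 0
4 -3 -1

Derivation:
Walk ring at distance 1 from (3, -3, 0):
Start at center + D4*1 = (2, -3, 1)
  hex 0: (2, -3, 1)
  hex 1: (3, -4, 1)
  hex 2: (4, -4, 0)
  hex 3: (4, -3, -1)
  hex 4: (3, -2, -1)
  hex 5: (2, -2, 0)
Sorted: 6 hexes.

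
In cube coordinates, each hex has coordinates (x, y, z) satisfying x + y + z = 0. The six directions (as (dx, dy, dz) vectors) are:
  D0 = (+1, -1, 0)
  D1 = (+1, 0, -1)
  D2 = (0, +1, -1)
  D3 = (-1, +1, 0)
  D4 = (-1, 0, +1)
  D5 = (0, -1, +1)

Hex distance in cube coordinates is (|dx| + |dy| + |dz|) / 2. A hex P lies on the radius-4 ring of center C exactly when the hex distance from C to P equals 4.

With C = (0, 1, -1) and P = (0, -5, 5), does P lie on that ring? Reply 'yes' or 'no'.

Answer: no

Derivation:
|px - cx| = |0 - 0| = 0
|py - cy| = |-5 - 1| = 6
|pz - cz| = |5 - (-1)| = 6
distance = (0+6+6)/2 = 12/2 = 6
radius = 4; distance != radius -> no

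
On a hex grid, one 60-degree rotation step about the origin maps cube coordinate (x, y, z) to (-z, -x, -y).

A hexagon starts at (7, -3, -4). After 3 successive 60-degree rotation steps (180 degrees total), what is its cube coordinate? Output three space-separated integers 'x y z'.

Start: (7, -3, -4)
Step 1: (7, -3, -4) -> (-(-4), -(7), -(-3)) = (4, -7, 3)
Step 2: (4, -7, 3) -> (-(3), -(4), -(-7)) = (-3, -4, 7)
Step 3: (-3, -4, 7) -> (-(7), -(-3), -(-4)) = (-7, 3, 4)

Answer: -7 3 4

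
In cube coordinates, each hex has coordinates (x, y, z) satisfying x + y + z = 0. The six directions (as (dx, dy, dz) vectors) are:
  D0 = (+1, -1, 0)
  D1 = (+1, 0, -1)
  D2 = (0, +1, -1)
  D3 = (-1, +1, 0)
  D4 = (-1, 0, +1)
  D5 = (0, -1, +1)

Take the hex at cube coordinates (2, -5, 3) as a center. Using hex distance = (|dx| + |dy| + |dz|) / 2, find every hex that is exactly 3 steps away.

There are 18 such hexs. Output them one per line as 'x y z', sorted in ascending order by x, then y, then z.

Answer: -1 -5 6
-1 -4 5
-1 -3 4
-1 -2 3
0 -6 6
0 -2 2
1 -7 6
1 -2 1
2 -8 6
2 -2 0
3 -8 5
3 -3 0
4 -8 4
4 -4 0
5 -8 3
5 -7 2
5 -6 1
5 -5 0

Derivation:
Walk ring at distance 3 from (2, -5, 3):
Start at center + D4*3 = (-1, -5, 6)
  hex 0: (-1, -5, 6)
  hex 1: (0, -6, 6)
  hex 2: (1, -7, 6)
  hex 3: (2, -8, 6)
  hex 4: (3, -8, 5)
  hex 5: (4, -8, 4)
  hex 6: (5, -8, 3)
  hex 7: (5, -7, 2)
  hex 8: (5, -6, 1)
  hex 9: (5, -5, 0)
  hex 10: (4, -4, 0)
  hex 11: (3, -3, 0)
  hex 12: (2, -2, 0)
  hex 13: (1, -2, 1)
  hex 14: (0, -2, 2)
  hex 15: (-1, -2, 3)
  hex 16: (-1, -3, 4)
  hex 17: (-1, -4, 5)
Sorted: 18 hexes.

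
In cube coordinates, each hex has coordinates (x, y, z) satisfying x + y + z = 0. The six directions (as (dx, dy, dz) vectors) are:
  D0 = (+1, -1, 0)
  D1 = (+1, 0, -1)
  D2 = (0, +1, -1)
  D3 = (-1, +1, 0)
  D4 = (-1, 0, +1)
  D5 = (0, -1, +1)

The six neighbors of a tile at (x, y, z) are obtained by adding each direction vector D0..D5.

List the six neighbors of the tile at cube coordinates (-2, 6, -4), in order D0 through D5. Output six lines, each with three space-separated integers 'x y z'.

Answer: -1 5 -4
-1 6 -5
-2 7 -5
-3 7 -4
-3 6 -3
-2 5 -3

Derivation:
Center: (-2, 6, -4). Add each direction:
  D0: (-2, 6, -4) + (1, -1, 0) = (-1, 5, -4)
  D1: (-2, 6, -4) + (1, 0, -1) = (-1, 6, -5)
  D2: (-2, 6, -4) + (0, 1, -1) = (-2, 7, -5)
  D3: (-2, 6, -4) + (-1, 1, 0) = (-3, 7, -4)
  D4: (-2, 6, -4) + (-1, 0, 1) = (-3, 6, -3)
  D5: (-2, 6, -4) + (0, -1, 1) = (-2, 5, -3)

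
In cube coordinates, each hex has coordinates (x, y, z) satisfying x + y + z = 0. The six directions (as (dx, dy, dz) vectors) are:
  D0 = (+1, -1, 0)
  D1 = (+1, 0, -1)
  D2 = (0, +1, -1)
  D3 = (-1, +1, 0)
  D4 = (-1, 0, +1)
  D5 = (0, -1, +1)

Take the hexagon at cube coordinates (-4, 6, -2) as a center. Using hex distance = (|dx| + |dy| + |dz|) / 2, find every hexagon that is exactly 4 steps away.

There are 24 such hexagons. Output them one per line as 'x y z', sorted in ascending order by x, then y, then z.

Answer: -8 6 2
-8 7 1
-8 8 0
-8 9 -1
-8 10 -2
-7 5 2
-7 10 -3
-6 4 2
-6 10 -4
-5 3 2
-5 10 -5
-4 2 2
-4 10 -6
-3 2 1
-3 9 -6
-2 2 0
-2 8 -6
-1 2 -1
-1 7 -6
0 2 -2
0 3 -3
0 4 -4
0 5 -5
0 6 -6

Derivation:
Walk ring at distance 4 from (-4, 6, -2):
Start at center + D4*4 = (-8, 6, 2)
  hex 0: (-8, 6, 2)
  hex 1: (-7, 5, 2)
  hex 2: (-6, 4, 2)
  hex 3: (-5, 3, 2)
  hex 4: (-4, 2, 2)
  hex 5: (-3, 2, 1)
  hex 6: (-2, 2, 0)
  hex 7: (-1, 2, -1)
  hex 8: (0, 2, -2)
  hex 9: (0, 3, -3)
  hex 10: (0, 4, -4)
  hex 11: (0, 5, -5)
  hex 12: (0, 6, -6)
  hex 13: (-1, 7, -6)
  hex 14: (-2, 8, -6)
  hex 15: (-3, 9, -6)
  hex 16: (-4, 10, -6)
  hex 17: (-5, 10, -5)
  hex 18: (-6, 10, -4)
  hex 19: (-7, 10, -3)
  hex 20: (-8, 10, -2)
  hex 21: (-8, 9, -1)
  hex 22: (-8, 8, 0)
  hex 23: (-8, 7, 1)
Sorted: 24 hexes.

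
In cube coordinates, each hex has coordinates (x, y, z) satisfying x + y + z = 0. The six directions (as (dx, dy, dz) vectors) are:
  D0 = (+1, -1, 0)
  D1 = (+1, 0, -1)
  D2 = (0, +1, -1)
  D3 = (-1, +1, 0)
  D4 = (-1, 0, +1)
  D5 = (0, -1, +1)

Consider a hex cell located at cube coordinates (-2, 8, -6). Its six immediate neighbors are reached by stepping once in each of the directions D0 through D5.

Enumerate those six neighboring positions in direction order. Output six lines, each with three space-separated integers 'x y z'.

Center: (-2, 8, -6). Add each direction:
  D0: (-2, 8, -6) + (1, -1, 0) = (-1, 7, -6)
  D1: (-2, 8, -6) + (1, 0, -1) = (-1, 8, -7)
  D2: (-2, 8, -6) + (0, 1, -1) = (-2, 9, -7)
  D3: (-2, 8, -6) + (-1, 1, 0) = (-3, 9, -6)
  D4: (-2, 8, -6) + (-1, 0, 1) = (-3, 8, -5)
  D5: (-2, 8, -6) + (0, -1, 1) = (-2, 7, -5)

Answer: -1 7 -6
-1 8 -7
-2 9 -7
-3 9 -6
-3 8 -5
-2 7 -5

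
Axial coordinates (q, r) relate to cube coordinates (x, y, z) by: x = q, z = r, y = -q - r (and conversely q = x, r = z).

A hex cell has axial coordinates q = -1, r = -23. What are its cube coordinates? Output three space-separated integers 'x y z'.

Answer: -1 24 -23

Derivation:
x = q = -1
z = r = -23
y = -x - z = -(-1) - (-23) = 24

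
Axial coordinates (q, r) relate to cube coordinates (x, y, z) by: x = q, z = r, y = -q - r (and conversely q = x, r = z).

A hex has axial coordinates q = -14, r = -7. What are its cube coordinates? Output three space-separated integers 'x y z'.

Answer: -14 21 -7

Derivation:
x = q = -14
z = r = -7
y = -x - z = -(-14) - (-7) = 21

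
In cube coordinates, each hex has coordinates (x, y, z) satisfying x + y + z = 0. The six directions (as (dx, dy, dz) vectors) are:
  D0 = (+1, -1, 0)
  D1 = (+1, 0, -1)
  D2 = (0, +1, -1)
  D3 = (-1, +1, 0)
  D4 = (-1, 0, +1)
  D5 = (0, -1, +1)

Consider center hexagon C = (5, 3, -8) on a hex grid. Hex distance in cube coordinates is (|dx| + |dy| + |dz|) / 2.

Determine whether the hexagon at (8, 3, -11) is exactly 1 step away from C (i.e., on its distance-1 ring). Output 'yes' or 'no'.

Answer: no

Derivation:
|px - cx| = |8 - 5| = 3
|py - cy| = |3 - 3| = 0
|pz - cz| = |-11 - (-8)| = 3
distance = (3+0+3)/2 = 6/2 = 3
radius = 1; distance != radius -> no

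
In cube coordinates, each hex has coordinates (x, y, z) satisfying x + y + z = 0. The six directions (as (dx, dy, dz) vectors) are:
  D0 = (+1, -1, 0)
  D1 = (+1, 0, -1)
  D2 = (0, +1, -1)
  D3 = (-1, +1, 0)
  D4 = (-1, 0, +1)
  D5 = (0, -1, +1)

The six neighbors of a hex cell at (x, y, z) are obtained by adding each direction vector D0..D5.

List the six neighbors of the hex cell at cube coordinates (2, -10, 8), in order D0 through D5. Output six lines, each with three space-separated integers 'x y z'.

Center: (2, -10, 8). Add each direction:
  D0: (2, -10, 8) + (1, -1, 0) = (3, -11, 8)
  D1: (2, -10, 8) + (1, 0, -1) = (3, -10, 7)
  D2: (2, -10, 8) + (0, 1, -1) = (2, -9, 7)
  D3: (2, -10, 8) + (-1, 1, 0) = (1, -9, 8)
  D4: (2, -10, 8) + (-1, 0, 1) = (1, -10, 9)
  D5: (2, -10, 8) + (0, -1, 1) = (2, -11, 9)

Answer: 3 -11 8
3 -10 7
2 -9 7
1 -9 8
1 -10 9
2 -11 9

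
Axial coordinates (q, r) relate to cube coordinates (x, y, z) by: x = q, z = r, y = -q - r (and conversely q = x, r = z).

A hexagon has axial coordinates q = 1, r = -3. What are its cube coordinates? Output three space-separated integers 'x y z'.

Answer: 1 2 -3

Derivation:
x = q = 1
z = r = -3
y = -x - z = -(1) - (-3) = 2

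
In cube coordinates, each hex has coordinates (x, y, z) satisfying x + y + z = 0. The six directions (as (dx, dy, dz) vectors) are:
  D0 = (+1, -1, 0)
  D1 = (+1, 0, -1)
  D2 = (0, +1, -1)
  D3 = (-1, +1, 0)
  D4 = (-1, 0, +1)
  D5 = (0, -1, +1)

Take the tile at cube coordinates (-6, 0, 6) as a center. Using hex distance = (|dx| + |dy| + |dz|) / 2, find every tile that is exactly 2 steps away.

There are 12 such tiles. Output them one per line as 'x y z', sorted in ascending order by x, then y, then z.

Walk ring at distance 2 from (-6, 0, 6):
Start at center + D4*2 = (-8, 0, 8)
  hex 0: (-8, 0, 8)
  hex 1: (-7, -1, 8)
  hex 2: (-6, -2, 8)
  hex 3: (-5, -2, 7)
  hex 4: (-4, -2, 6)
  hex 5: (-4, -1, 5)
  hex 6: (-4, 0, 4)
  hex 7: (-5, 1, 4)
  hex 8: (-6, 2, 4)
  hex 9: (-7, 2, 5)
  hex 10: (-8, 2, 6)
  hex 11: (-8, 1, 7)
Sorted: 12 hexes.

Answer: -8 0 8
-8 1 7
-8 2 6
-7 -1 8
-7 2 5
-6 -2 8
-6 2 4
-5 -2 7
-5 1 4
-4 -2 6
-4 -1 5
-4 0 4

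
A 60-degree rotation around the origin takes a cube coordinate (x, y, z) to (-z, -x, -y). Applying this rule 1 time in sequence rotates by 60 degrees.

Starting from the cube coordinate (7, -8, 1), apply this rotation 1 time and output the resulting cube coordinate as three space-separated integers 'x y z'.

Answer: -1 -7 8

Derivation:
Start: (7, -8, 1)
Step 1: (7, -8, 1) -> (-(1), -(7), -(-8)) = (-1, -7, 8)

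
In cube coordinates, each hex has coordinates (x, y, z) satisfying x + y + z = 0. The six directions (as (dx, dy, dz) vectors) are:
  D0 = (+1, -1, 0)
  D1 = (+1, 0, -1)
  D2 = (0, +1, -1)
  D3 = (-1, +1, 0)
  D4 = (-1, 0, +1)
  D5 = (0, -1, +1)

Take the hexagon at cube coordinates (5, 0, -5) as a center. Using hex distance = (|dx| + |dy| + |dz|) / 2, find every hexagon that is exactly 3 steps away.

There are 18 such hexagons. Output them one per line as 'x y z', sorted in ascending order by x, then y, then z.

Walk ring at distance 3 from (5, 0, -5):
Start at center + D4*3 = (2, 0, -2)
  hex 0: (2, 0, -2)
  hex 1: (3, -1, -2)
  hex 2: (4, -2, -2)
  hex 3: (5, -3, -2)
  hex 4: (6, -3, -3)
  hex 5: (7, -3, -4)
  hex 6: (8, -3, -5)
  hex 7: (8, -2, -6)
  hex 8: (8, -1, -7)
  hex 9: (8, 0, -8)
  hex 10: (7, 1, -8)
  hex 11: (6, 2, -8)
  hex 12: (5, 3, -8)
  hex 13: (4, 3, -7)
  hex 14: (3, 3, -6)
  hex 15: (2, 3, -5)
  hex 16: (2, 2, -4)
  hex 17: (2, 1, -3)
Sorted: 18 hexes.

Answer: 2 0 -2
2 1 -3
2 2 -4
2 3 -5
3 -1 -2
3 3 -6
4 -2 -2
4 3 -7
5 -3 -2
5 3 -8
6 -3 -3
6 2 -8
7 -3 -4
7 1 -8
8 -3 -5
8 -2 -6
8 -1 -7
8 0 -8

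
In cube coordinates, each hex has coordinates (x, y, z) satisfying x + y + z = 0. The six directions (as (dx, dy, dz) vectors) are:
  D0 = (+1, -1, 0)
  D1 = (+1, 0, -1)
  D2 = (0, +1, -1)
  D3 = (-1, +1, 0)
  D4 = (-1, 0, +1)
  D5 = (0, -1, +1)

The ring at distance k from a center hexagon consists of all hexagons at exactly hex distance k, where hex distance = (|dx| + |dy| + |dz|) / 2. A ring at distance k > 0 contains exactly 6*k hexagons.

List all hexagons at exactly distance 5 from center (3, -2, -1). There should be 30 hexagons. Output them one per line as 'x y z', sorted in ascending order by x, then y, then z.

Answer: -2 -2 4
-2 -1 3
-2 0 2
-2 1 1
-2 2 0
-2 3 -1
-1 -3 4
-1 3 -2
0 -4 4
0 3 -3
1 -5 4
1 3 -4
2 -6 4
2 3 -5
3 -7 4
3 3 -6
4 -7 3
4 2 -6
5 -7 2
5 1 -6
6 -7 1
6 0 -6
7 -7 0
7 -1 -6
8 -7 -1
8 -6 -2
8 -5 -3
8 -4 -4
8 -3 -5
8 -2 -6

Derivation:
Walk ring at distance 5 from (3, -2, -1):
Start at center + D4*5 = (-2, -2, 4)
  hex 0: (-2, -2, 4)
  hex 1: (-1, -3, 4)
  hex 2: (0, -4, 4)
  hex 3: (1, -5, 4)
  hex 4: (2, -6, 4)
  hex 5: (3, -7, 4)
  hex 6: (4, -7, 3)
  hex 7: (5, -7, 2)
  hex 8: (6, -7, 1)
  hex 9: (7, -7, 0)
  hex 10: (8, -7, -1)
  hex 11: (8, -6, -2)
  hex 12: (8, -5, -3)
  hex 13: (8, -4, -4)
  hex 14: (8, -3, -5)
  hex 15: (8, -2, -6)
  hex 16: (7, -1, -6)
  hex 17: (6, 0, -6)
  hex 18: (5, 1, -6)
  hex 19: (4, 2, -6)
  hex 20: (3, 3, -6)
  hex 21: (2, 3, -5)
  hex 22: (1, 3, -4)
  hex 23: (0, 3, -3)
  hex 24: (-1, 3, -2)
  hex 25: (-2, 3, -1)
  hex 26: (-2, 2, 0)
  hex 27: (-2, 1, 1)
  hex 28: (-2, 0, 2)
  hex 29: (-2, -1, 3)
Sorted: 30 hexes.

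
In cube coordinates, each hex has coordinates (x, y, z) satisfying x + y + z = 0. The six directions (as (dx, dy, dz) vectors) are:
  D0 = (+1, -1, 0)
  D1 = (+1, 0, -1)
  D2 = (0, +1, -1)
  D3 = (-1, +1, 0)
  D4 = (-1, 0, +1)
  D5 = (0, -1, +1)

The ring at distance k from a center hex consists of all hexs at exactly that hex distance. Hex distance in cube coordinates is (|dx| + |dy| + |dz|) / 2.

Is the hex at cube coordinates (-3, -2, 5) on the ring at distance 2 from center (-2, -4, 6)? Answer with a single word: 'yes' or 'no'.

|px - cx| = |-3 - (-2)| = 1
|py - cy| = |-2 - (-4)| = 2
|pz - cz| = |5 - 6| = 1
distance = (1+2+1)/2 = 4/2 = 2
radius = 2; distance == radius -> yes

Answer: yes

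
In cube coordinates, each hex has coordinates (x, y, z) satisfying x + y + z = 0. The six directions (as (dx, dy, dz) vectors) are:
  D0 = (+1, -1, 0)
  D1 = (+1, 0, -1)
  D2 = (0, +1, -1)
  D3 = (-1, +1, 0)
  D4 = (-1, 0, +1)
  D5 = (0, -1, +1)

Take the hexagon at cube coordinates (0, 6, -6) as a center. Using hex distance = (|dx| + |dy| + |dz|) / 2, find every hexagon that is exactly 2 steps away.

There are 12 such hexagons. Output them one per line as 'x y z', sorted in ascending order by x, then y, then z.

Walk ring at distance 2 from (0, 6, -6):
Start at center + D4*2 = (-2, 6, -4)
  hex 0: (-2, 6, -4)
  hex 1: (-1, 5, -4)
  hex 2: (0, 4, -4)
  hex 3: (1, 4, -5)
  hex 4: (2, 4, -6)
  hex 5: (2, 5, -7)
  hex 6: (2, 6, -8)
  hex 7: (1, 7, -8)
  hex 8: (0, 8, -8)
  hex 9: (-1, 8, -7)
  hex 10: (-2, 8, -6)
  hex 11: (-2, 7, -5)
Sorted: 12 hexes.

Answer: -2 6 -4
-2 7 -5
-2 8 -6
-1 5 -4
-1 8 -7
0 4 -4
0 8 -8
1 4 -5
1 7 -8
2 4 -6
2 5 -7
2 6 -8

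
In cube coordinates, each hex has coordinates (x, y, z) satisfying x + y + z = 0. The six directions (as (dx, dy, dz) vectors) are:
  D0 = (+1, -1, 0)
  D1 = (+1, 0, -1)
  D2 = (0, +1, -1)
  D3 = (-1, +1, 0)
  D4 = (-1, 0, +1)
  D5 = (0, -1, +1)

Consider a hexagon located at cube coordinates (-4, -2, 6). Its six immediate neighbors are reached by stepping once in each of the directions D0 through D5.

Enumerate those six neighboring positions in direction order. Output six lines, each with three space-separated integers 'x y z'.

Center: (-4, -2, 6). Add each direction:
  D0: (-4, -2, 6) + (1, -1, 0) = (-3, -3, 6)
  D1: (-4, -2, 6) + (1, 0, -1) = (-3, -2, 5)
  D2: (-4, -2, 6) + (0, 1, -1) = (-4, -1, 5)
  D3: (-4, -2, 6) + (-1, 1, 0) = (-5, -1, 6)
  D4: (-4, -2, 6) + (-1, 0, 1) = (-5, -2, 7)
  D5: (-4, -2, 6) + (0, -1, 1) = (-4, -3, 7)

Answer: -3 -3 6
-3 -2 5
-4 -1 5
-5 -1 6
-5 -2 7
-4 -3 7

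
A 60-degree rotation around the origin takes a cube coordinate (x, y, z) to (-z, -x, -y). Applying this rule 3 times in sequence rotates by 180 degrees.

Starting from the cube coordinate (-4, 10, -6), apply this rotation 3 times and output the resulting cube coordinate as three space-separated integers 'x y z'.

Answer: 4 -10 6

Derivation:
Start: (-4, 10, -6)
Step 1: (-4, 10, -6) -> (-(-6), -(-4), -(10)) = (6, 4, -10)
Step 2: (6, 4, -10) -> (-(-10), -(6), -(4)) = (10, -6, -4)
Step 3: (10, -6, -4) -> (-(-4), -(10), -(-6)) = (4, -10, 6)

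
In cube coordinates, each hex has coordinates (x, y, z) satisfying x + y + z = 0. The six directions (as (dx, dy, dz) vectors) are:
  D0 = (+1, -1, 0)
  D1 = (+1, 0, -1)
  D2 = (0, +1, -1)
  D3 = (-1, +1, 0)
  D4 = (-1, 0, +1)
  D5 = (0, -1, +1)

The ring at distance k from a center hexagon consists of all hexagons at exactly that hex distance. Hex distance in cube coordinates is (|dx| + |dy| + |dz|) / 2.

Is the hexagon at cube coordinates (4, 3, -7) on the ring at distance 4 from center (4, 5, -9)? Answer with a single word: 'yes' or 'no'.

Answer: no

Derivation:
|px - cx| = |4 - 4| = 0
|py - cy| = |3 - 5| = 2
|pz - cz| = |-7 - (-9)| = 2
distance = (0+2+2)/2 = 4/2 = 2
radius = 4; distance != radius -> no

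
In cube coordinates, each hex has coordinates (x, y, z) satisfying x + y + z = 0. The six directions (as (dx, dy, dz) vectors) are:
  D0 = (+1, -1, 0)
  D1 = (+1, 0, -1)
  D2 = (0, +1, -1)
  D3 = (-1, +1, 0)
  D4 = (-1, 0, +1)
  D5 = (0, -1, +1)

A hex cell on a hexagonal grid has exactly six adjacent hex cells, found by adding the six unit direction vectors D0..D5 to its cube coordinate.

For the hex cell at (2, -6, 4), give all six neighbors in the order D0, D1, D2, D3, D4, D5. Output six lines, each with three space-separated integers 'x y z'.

Answer: 3 -7 4
3 -6 3
2 -5 3
1 -5 4
1 -6 5
2 -7 5

Derivation:
Center: (2, -6, 4). Add each direction:
  D0: (2, -6, 4) + (1, -1, 0) = (3, -7, 4)
  D1: (2, -6, 4) + (1, 0, -1) = (3, -6, 3)
  D2: (2, -6, 4) + (0, 1, -1) = (2, -5, 3)
  D3: (2, -6, 4) + (-1, 1, 0) = (1, -5, 4)
  D4: (2, -6, 4) + (-1, 0, 1) = (1, -6, 5)
  D5: (2, -6, 4) + (0, -1, 1) = (2, -7, 5)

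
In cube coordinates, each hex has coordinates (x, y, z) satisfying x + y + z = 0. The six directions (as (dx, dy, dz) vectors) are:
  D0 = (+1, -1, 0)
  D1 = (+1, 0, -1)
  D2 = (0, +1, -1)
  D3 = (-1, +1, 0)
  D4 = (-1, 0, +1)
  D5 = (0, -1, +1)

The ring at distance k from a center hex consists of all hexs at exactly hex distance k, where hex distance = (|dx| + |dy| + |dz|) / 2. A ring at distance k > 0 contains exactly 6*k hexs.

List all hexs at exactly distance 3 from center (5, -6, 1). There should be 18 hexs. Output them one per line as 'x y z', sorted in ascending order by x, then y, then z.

Answer: 2 -6 4
2 -5 3
2 -4 2
2 -3 1
3 -7 4
3 -3 0
4 -8 4
4 -3 -1
5 -9 4
5 -3 -2
6 -9 3
6 -4 -2
7 -9 2
7 -5 -2
8 -9 1
8 -8 0
8 -7 -1
8 -6 -2

Derivation:
Walk ring at distance 3 from (5, -6, 1):
Start at center + D4*3 = (2, -6, 4)
  hex 0: (2, -6, 4)
  hex 1: (3, -7, 4)
  hex 2: (4, -8, 4)
  hex 3: (5, -9, 4)
  hex 4: (6, -9, 3)
  hex 5: (7, -9, 2)
  hex 6: (8, -9, 1)
  hex 7: (8, -8, 0)
  hex 8: (8, -7, -1)
  hex 9: (8, -6, -2)
  hex 10: (7, -5, -2)
  hex 11: (6, -4, -2)
  hex 12: (5, -3, -2)
  hex 13: (4, -3, -1)
  hex 14: (3, -3, 0)
  hex 15: (2, -3, 1)
  hex 16: (2, -4, 2)
  hex 17: (2, -5, 3)
Sorted: 18 hexes.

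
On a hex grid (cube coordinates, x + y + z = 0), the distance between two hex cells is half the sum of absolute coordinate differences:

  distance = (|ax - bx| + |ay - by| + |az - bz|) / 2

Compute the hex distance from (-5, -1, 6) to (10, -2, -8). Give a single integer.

Answer: 15

Derivation:
|ax - bx| = |-5 - 10| = 15
|ay - by| = |-1 - (-2)| = 1
|az - bz| = |6 - (-8)| = 14
distance = (15 + 1 + 14) / 2 = 30 / 2 = 15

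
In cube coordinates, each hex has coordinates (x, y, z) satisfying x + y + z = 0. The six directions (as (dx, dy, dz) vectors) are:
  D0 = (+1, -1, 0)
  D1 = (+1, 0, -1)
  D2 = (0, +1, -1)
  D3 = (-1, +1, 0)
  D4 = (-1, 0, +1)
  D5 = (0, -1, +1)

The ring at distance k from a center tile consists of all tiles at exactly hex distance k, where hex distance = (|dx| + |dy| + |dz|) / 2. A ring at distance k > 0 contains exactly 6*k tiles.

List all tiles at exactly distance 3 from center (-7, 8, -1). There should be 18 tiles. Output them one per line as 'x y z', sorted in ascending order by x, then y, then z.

Walk ring at distance 3 from (-7, 8, -1):
Start at center + D4*3 = (-10, 8, 2)
  hex 0: (-10, 8, 2)
  hex 1: (-9, 7, 2)
  hex 2: (-8, 6, 2)
  hex 3: (-7, 5, 2)
  hex 4: (-6, 5, 1)
  hex 5: (-5, 5, 0)
  hex 6: (-4, 5, -1)
  hex 7: (-4, 6, -2)
  hex 8: (-4, 7, -3)
  hex 9: (-4, 8, -4)
  hex 10: (-5, 9, -4)
  hex 11: (-6, 10, -4)
  hex 12: (-7, 11, -4)
  hex 13: (-8, 11, -3)
  hex 14: (-9, 11, -2)
  hex 15: (-10, 11, -1)
  hex 16: (-10, 10, 0)
  hex 17: (-10, 9, 1)
Sorted: 18 hexes.

Answer: -10 8 2
-10 9 1
-10 10 0
-10 11 -1
-9 7 2
-9 11 -2
-8 6 2
-8 11 -3
-7 5 2
-7 11 -4
-6 5 1
-6 10 -4
-5 5 0
-5 9 -4
-4 5 -1
-4 6 -2
-4 7 -3
-4 8 -4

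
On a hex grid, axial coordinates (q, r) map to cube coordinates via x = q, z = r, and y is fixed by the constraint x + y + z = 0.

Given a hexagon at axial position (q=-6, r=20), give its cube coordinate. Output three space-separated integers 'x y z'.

x = q = -6
z = r = 20
y = -x - z = -(-6) - (20) = -14

Answer: -6 -14 20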